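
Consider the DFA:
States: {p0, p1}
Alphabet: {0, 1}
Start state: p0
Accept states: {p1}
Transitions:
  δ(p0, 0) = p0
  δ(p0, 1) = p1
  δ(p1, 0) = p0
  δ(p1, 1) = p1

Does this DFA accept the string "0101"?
Processing string "0101":
  p0 --0--> p0
  p0 --1--> p1
  p1 --0--> p0
  p0 --1--> p1
Final state: p1
Accept states: {p1}
Yes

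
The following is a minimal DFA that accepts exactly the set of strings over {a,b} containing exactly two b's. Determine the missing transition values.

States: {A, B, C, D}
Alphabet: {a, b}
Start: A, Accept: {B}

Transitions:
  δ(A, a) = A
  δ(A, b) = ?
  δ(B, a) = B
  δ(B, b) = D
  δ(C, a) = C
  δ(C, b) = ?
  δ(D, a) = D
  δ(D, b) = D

From the language and accept set, identify what each state tracks — A: zero b's; B: two b's; C: one b; D: ≥ three b's (dead).
Each missing δ(q, a) is the state matching the new tracked value after reading a.
δ(A, b) = C; δ(C, b) = B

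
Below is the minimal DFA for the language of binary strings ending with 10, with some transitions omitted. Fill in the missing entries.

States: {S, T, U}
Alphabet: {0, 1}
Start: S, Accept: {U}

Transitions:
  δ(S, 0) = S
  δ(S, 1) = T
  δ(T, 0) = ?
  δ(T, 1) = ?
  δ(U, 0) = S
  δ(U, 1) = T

From the language and accept set, identify what each state tracks — S: no suffix match; T: one trailing 1; U: suffix is 10.
Each missing δ(q, a) is the state matching the new tracked value after reading a.
δ(T, 0) = U; δ(T, 1) = T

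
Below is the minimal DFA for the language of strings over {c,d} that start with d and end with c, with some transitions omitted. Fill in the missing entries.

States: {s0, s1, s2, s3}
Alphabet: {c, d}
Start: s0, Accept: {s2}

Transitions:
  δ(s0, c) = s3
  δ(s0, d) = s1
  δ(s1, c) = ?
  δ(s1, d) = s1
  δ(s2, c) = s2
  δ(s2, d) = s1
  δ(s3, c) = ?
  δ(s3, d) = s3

From the language and accept set, identify what each state tracks — s0: no input read; s1: started with d, last symbol d; s2: started with d, last symbol c; s3: started with c (dead).
Each missing δ(q, a) is the state matching the new tracked value after reading a.
δ(s1, c) = s2; δ(s3, c) = s3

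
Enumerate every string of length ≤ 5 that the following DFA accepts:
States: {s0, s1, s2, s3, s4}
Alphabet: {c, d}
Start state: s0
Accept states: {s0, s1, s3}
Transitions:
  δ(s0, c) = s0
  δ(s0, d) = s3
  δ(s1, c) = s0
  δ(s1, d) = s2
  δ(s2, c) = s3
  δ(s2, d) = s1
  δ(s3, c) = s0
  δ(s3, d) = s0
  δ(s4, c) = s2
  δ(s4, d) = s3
ε, c, d, cc, cd, dc, dd, ccc, ccd, cdc, cdd, dcc, dcd, ddc, ddd, cccc, cccd, ccdc, ccdd, cdcc, cdcd, cddc, cddd, dccc, dccd, dcdc, dcdd, ddcc, ddcd, dddc, dddd, ccccc, ccccd, cccdc, cccdd, ccdcc, ccdcd, ccddc, ccddd, cdccc, cdccd, cdcdc, cdcdd, cddcc, cddcd, cdddc, cdddd, dcccc, dcccd, dccdc, dccdd, dcdcc, dcdcd, dcddc, dcddd, ddccc, ddccd, ddcdc, ddcdd, dddcc, dddcd, ddddc, ddddd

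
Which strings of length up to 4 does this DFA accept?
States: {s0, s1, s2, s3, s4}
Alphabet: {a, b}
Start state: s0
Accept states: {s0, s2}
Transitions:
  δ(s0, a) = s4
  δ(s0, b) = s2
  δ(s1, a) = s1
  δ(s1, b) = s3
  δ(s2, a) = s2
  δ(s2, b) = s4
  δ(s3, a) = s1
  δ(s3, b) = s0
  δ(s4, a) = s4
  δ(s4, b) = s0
ε, b, ab, ba, aab, abb, baa, bbb, aaab, aabb, abab, abba, baaa, babb, bbab, bbbb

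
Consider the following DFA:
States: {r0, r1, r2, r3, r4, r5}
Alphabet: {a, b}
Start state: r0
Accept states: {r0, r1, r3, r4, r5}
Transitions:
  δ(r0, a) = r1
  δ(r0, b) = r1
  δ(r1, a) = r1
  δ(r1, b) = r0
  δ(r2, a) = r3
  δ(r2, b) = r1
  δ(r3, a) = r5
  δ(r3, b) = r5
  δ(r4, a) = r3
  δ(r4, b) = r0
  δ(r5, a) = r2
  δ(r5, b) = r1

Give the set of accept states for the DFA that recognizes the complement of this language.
Complement accept states = All states \ Original accept states
= {r0, r1, r2, r3, r4, r5} \ {r0, r1, r3, r4, r5}
{r2}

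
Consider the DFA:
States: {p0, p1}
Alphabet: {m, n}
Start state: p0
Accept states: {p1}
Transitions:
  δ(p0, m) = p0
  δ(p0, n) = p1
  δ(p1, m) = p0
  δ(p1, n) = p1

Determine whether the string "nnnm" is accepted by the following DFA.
Processing string "nnnm":
  p0 --n--> p1
  p1 --n--> p1
  p1 --n--> p1
  p1 --m--> p0
Final state: p0
Accept states: {p1}
No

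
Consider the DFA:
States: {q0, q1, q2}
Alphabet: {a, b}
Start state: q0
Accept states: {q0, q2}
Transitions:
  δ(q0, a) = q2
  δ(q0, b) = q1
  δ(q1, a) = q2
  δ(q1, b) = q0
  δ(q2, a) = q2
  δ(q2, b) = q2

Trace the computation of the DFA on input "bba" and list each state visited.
read 'b': q0 → q1
  read 'b': q1 → q0
  read 'a': q0 → q2
q0 -> q1 -> q0 -> q2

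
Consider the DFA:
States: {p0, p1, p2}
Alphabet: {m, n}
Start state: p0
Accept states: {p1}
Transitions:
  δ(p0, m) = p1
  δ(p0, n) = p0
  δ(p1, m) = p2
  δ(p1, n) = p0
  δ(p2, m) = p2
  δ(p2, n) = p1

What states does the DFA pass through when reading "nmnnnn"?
read 'n': p0 → p0
  read 'm': p0 → p1
  read 'n': p1 → p0
  read 'n': p0 → p0
  read 'n': p0 → p0
  read 'n': p0 → p0
p0 -> p0 -> p1 -> p0 -> p0 -> p0 -> p0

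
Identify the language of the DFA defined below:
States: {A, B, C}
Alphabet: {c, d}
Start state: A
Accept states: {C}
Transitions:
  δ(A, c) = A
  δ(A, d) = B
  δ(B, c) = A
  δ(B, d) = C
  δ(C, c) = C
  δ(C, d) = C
Testing a few strings:
  'ccc' → reject
  'cc' → reject
  'dd' → accept
  'd' → reject
State roles: A=no progress toward dd; B=one trailing d; C=substring dd seen
All strings over {c,d} containing the substring dd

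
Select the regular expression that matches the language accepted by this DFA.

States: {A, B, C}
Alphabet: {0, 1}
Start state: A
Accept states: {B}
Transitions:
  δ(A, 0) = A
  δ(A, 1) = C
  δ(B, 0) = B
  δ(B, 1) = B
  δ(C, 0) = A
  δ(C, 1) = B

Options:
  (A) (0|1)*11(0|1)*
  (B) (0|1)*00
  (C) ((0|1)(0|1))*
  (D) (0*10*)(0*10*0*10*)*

Check each option against the DFA on short strings; one disagreement eliminates an option:
  (A) (0|1)*11(0|1)*: agrees with the DFA on every string of length ≤ 6
  (B) (0|1)*00: on '00' the DFA goes A → A → A and rejects (A ∉ Accept), but the regex matches it → eliminate
  (C) ((0|1)(0|1))*: on ε the DFA stays in A and rejects (A ∉ Accept), but the regex matches it → eliminate
  (D) (0*10*)(0*10*0*10*)*: on '1' the DFA goes A → C and rejects (C ∉ Accept), but the regex matches it → eliminate
Only (A) is consistent with the DFA.
(A) (0|1)*11(0|1)*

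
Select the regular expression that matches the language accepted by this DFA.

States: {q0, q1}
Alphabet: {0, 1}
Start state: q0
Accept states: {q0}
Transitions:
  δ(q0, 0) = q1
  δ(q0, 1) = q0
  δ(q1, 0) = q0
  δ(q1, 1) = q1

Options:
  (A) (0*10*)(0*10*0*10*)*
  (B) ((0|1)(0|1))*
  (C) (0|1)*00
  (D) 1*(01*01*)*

Check each option against the DFA on short strings; one disagreement eliminates an option:
  (A) (0*10*)(0*10*0*10*)*: on ε the DFA stays in q0 and accepts (q0 ∈ Accept), but the regex does not match it → eliminate
  (B) ((0|1)(0|1))*: on '1' the DFA goes q0 → q0 and accepts (q0 ∈ Accept), but the regex does not match it → eliminate
  (C) (0|1)*00: on ε the DFA stays in q0 and accepts (q0 ∈ Accept), but the regex does not match it → eliminate
  (D) 1*(01*01*)*: agrees with the DFA on every string of length ≤ 6
Only (D) is consistent with the DFA.
(D) 1*(01*01*)*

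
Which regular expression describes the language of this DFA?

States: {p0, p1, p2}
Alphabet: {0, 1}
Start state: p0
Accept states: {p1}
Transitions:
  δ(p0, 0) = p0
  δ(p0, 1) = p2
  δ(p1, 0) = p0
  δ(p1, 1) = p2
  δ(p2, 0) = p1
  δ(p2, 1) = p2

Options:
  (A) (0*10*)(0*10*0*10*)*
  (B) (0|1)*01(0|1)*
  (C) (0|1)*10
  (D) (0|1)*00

Check each option against the DFA on short strings; one disagreement eliminates an option:
  (A) (0*10*)(0*10*0*10*)*: on '1' the DFA goes p0 → p2 and rejects (p2 ∉ Accept), but the regex matches it → eliminate
  (B) (0|1)*01(0|1)*: on '01' the DFA goes p0 → p0 → p2 and rejects (p2 ∉ Accept), but the regex matches it → eliminate
  (C) (0|1)*10: agrees with the DFA on every string of length ≤ 6
  (D) (0|1)*00: on '00' the DFA goes p0 → p0 → p0 and rejects (p0 ∉ Accept), but the regex matches it → eliminate
Only (C) is consistent with the DFA.
(C) (0|1)*10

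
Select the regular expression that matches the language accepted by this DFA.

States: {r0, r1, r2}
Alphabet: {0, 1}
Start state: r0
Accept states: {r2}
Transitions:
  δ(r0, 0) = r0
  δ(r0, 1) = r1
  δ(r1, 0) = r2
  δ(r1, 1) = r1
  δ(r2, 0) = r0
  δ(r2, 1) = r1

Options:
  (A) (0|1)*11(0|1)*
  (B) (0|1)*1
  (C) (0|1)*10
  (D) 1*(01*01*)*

Check each option against the DFA on short strings; one disagreement eliminates an option:
  (A) (0|1)*11(0|1)*: on '10' the DFA goes r0 → r1 → r2 and accepts (r2 ∈ Accept), but the regex does not match it → eliminate
  (B) (0|1)*1: on '1' the DFA goes r0 → r1 and rejects (r1 ∉ Accept), but the regex matches it → eliminate
  (C) (0|1)*10: agrees with the DFA on every string of length ≤ 6
  (D) 1*(01*01*)*: on ε the DFA stays in r0 and rejects (r0 ∉ Accept), but the regex matches it → eliminate
Only (C) is consistent with the DFA.
(C) (0|1)*10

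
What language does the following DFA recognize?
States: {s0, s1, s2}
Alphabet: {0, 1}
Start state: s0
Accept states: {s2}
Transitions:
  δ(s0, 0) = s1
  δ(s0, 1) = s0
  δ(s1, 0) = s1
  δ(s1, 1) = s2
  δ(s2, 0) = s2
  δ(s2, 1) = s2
Testing a few strings:
  '0101' → accept
  '01' → accept
  '010' → accept
  '101' → accept
State roles: s0=no 0 seen yet; s1=seen a 0, waiting for 1; s2=substring 01 seen
All binary strings containing the substring 01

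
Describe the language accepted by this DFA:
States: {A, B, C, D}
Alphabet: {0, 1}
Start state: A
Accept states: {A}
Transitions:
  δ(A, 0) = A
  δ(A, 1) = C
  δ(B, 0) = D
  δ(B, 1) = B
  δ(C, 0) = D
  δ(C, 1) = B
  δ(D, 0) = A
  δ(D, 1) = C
Testing a few strings:
  '1' → reject
  '0' → accept
  '0110' → reject
  '0101' → reject
State roles: A=value ≡ 0 (mod 4); B=value ≡ 3 (mod 4); C=value ≡ 1 (mod 4); D=value ≡ 2 (mod 4)
All binary strings representing a multiple of 4 (read in base 2; leading zeros allowed and ε counts as 0)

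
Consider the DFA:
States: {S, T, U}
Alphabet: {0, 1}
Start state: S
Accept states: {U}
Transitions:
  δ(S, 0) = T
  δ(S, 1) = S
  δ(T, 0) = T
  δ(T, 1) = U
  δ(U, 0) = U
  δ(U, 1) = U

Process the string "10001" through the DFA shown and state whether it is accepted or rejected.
Processing string "10001":
  S --1--> S
  S --0--> T
  T --0--> T
  T --0--> T
  T --1--> U
Final state: U
Accept states: {U}
Yes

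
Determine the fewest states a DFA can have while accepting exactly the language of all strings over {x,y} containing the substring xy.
By Myhill–Nerode, count the distinguishable equivalence classes: three classes — no x yet / x seen but no xy / xy seen.
3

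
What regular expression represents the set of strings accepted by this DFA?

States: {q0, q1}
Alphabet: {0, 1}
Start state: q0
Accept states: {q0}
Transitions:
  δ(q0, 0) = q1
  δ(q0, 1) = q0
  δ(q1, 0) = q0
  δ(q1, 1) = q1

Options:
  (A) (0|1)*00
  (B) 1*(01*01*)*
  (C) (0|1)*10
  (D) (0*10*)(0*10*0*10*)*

Check each option against the DFA on short strings; one disagreement eliminates an option:
  (A) (0|1)*00: on ε the DFA stays in q0 and accepts (q0 ∈ Accept), but the regex does not match it → eliminate
  (B) 1*(01*01*)*: agrees with the DFA on every string of length ≤ 6
  (C) (0|1)*10: on ε the DFA stays in q0 and accepts (q0 ∈ Accept), but the regex does not match it → eliminate
  (D) (0*10*)(0*10*0*10*)*: on ε the DFA stays in q0 and accepts (q0 ∈ Accept), but the regex does not match it → eliminate
Only (B) is consistent with the DFA.
(B) 1*(01*01*)*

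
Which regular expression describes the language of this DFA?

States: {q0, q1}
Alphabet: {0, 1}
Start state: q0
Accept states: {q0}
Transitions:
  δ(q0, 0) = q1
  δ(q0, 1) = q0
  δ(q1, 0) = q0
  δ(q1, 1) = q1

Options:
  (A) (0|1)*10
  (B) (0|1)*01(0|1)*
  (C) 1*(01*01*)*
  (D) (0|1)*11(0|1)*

Check each option against the DFA on short strings; one disagreement eliminates an option:
  (A) (0|1)*10: on ε the DFA stays in q0 and accepts (q0 ∈ Accept), but the regex does not match it → eliminate
  (B) (0|1)*01(0|1)*: on ε the DFA stays in q0 and accepts (q0 ∈ Accept), but the regex does not match it → eliminate
  (C) 1*(01*01*)*: agrees with the DFA on every string of length ≤ 6
  (D) (0|1)*11(0|1)*: on ε the DFA stays in q0 and accepts (q0 ∈ Accept), but the regex does not match it → eliminate
Only (C) is consistent with the DFA.
(C) 1*(01*01*)*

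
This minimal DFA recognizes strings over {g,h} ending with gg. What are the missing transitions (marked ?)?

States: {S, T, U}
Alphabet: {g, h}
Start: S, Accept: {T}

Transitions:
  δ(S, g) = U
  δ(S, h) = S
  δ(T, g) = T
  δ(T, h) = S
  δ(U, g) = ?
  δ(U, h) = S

From the language and accept set, identify what each state tracks — S: last symbol not g; T: two trailing g's; U: one trailing g.
Each missing δ(q, a) is the state matching the new tracked value after reading a.
δ(U, g) = T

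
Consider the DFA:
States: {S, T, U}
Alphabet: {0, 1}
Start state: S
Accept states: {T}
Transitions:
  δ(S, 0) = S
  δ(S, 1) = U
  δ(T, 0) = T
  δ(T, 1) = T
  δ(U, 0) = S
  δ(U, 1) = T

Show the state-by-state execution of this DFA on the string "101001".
read '1': S → U
  read '0': U → S
  read '1': S → U
  read '0': U → S
  read '0': S → S
  read '1': S → U
S -> U -> S -> U -> S -> S -> U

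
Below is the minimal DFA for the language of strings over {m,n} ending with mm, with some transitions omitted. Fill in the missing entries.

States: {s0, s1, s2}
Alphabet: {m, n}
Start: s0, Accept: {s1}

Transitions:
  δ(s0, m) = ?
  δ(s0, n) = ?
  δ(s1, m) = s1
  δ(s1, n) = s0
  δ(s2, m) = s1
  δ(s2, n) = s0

From the language and accept set, identify what each state tracks — s0: last symbol not m; s1: two trailing m's; s2: one trailing m.
Each missing δ(q, a) is the state matching the new tracked value after reading a.
δ(s0, m) = s2; δ(s0, n) = s0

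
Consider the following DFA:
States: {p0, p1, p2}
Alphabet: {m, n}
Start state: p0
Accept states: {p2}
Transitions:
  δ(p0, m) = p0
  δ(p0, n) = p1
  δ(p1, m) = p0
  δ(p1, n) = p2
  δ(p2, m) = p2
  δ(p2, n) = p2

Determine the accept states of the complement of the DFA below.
Complement accept states = All states \ Original accept states
= {p0, p1, p2} \ {p2}
{p0, p1}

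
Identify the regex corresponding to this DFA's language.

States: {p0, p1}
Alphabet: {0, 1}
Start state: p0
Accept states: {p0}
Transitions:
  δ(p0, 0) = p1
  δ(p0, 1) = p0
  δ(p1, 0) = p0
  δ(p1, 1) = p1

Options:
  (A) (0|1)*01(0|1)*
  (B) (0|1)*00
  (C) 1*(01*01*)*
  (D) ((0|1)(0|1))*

Check each option against the DFA on short strings; one disagreement eliminates an option:
  (A) (0|1)*01(0|1)*: on ε the DFA stays in p0 and accepts (p0 ∈ Accept), but the regex does not match it → eliminate
  (B) (0|1)*00: on ε the DFA stays in p0 and accepts (p0 ∈ Accept), but the regex does not match it → eliminate
  (C) 1*(01*01*)*: agrees with the DFA on every string of length ≤ 6
  (D) ((0|1)(0|1))*: on '1' the DFA goes p0 → p0 and accepts (p0 ∈ Accept), but the regex does not match it → eliminate
Only (C) is consistent with the DFA.
(C) 1*(01*01*)*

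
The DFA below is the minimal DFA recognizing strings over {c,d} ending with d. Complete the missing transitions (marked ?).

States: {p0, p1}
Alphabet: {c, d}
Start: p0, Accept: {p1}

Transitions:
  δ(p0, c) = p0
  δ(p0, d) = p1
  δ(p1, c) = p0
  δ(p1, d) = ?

From the language and accept set, identify what each state tracks — p0: last symbol not d; p1: last symbol is d.
Each missing δ(q, a) is the state matching the new tracked value after reading a.
δ(p1, d) = p1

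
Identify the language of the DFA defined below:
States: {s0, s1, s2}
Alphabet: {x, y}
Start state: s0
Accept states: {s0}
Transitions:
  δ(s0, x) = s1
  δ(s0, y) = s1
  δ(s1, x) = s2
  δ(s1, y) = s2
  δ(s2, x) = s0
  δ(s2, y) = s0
Testing a few strings:
  'yyxy' → reject
  'yxy' → accept
  'yy' → reject
  'xyy' → accept
State roles: s0=length ≡ 0 (mod 3); s1=length ≡ 1 (mod 3); s2=length ≡ 2 (mod 3)
All strings over {x,y} whose length is a multiple of 3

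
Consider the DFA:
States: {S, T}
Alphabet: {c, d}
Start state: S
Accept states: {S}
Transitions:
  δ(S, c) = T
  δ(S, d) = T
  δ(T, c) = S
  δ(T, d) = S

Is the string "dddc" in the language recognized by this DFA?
Processing string "dddc":
  S --d--> T
  T --d--> S
  S --d--> T
  T --c--> S
Final state: S
Accept states: {S}
Yes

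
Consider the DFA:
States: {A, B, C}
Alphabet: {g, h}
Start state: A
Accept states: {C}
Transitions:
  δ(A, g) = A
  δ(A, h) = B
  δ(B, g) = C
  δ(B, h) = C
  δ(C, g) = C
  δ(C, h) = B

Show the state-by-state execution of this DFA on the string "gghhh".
read 'g': A → A
  read 'g': A → A
  read 'h': A → B
  read 'h': B → C
  read 'h': C → B
A -> A -> A -> B -> C -> B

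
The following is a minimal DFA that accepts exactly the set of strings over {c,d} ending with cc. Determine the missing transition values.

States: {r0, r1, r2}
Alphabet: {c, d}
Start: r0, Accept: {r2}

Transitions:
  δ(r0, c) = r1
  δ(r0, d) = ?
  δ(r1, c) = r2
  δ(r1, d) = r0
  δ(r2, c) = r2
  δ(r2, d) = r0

From the language and accept set, identify what each state tracks — r0: last symbol not c; r1: one trailing c; r2: two trailing c's.
Each missing δ(q, a) is the state matching the new tracked value after reading a.
δ(r0, d) = r0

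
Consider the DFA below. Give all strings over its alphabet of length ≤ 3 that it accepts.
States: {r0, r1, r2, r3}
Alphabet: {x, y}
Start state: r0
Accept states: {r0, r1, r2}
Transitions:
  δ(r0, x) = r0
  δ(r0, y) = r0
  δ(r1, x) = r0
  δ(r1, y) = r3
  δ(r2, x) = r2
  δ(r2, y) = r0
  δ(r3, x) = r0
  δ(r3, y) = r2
ε, x, y, xx, xy, yx, yy, xxx, xxy, xyx, xyy, yxx, yxy, yyx, yyy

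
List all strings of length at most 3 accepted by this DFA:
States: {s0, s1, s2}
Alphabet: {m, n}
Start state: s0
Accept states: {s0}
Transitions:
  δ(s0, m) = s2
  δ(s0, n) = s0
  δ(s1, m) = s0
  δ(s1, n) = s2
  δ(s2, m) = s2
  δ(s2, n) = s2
ε, n, nn, nnn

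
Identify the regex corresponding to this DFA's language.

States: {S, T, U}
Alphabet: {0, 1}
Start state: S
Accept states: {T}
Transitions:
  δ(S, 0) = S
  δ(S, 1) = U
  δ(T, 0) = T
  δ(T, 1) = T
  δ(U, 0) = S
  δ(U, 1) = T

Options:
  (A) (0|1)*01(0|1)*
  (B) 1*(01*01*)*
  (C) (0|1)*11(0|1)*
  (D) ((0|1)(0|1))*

Check each option against the DFA on short strings; one disagreement eliminates an option:
  (A) (0|1)*01(0|1)*: on '01' the DFA goes S → S → U and rejects (U ∉ Accept), but the regex matches it → eliminate
  (B) 1*(01*01*)*: on ε the DFA stays in S and rejects (S ∉ Accept), but the regex matches it → eliminate
  (C) (0|1)*11(0|1)*: agrees with the DFA on every string of length ≤ 6
  (D) ((0|1)(0|1))*: on ε the DFA stays in S and rejects (S ∉ Accept), but the regex matches it → eliminate
Only (C) is consistent with the DFA.
(C) (0|1)*11(0|1)*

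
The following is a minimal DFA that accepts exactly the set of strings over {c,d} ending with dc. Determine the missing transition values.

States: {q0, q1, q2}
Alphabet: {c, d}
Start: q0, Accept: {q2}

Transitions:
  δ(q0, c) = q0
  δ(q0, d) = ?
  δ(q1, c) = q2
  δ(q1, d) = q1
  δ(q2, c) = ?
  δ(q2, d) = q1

From the language and accept set, identify what each state tracks — q0: no suffix match; q1: one trailing d; q2: suffix is dc.
Each missing δ(q, a) is the state matching the new tracked value after reading a.
δ(q0, d) = q1; δ(q2, c) = q0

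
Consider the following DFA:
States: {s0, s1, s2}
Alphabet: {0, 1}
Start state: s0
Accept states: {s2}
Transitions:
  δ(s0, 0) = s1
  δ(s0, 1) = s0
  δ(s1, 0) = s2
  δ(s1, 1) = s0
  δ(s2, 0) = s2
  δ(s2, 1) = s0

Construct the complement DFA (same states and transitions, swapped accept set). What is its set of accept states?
Complement accept states = All states \ Original accept states
= {s0, s1, s2} \ {s2}
{s0, s1}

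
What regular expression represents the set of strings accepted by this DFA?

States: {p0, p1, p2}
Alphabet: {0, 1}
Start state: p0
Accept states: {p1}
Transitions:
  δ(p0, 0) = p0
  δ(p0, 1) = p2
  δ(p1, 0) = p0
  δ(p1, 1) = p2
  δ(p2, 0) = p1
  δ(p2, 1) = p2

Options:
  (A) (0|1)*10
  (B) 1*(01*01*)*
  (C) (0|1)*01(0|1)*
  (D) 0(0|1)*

Check each option against the DFA on short strings; one disagreement eliminates an option:
  (A) (0|1)*10: agrees with the DFA on every string of length ≤ 6
  (B) 1*(01*01*)*: on ε the DFA stays in p0 and rejects (p0 ∉ Accept), but the regex matches it → eliminate
  (C) (0|1)*01(0|1)*: on '01' the DFA goes p0 → p0 → p2 and rejects (p2 ∉ Accept), but the regex matches it → eliminate
  (D) 0(0|1)*: on '0' the DFA goes p0 → p0 and rejects (p0 ∉ Accept), but the regex matches it → eliminate
Only (A) is consistent with the DFA.
(A) (0|1)*10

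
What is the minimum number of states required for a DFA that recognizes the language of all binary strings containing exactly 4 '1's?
By Myhill–Nerode, count the distinguishable equivalence classes: 6 classes — having seen 0, 1, …, 4, or >4 copies of '1'; the count-4 class is the only accepting one and >4 is dead.
6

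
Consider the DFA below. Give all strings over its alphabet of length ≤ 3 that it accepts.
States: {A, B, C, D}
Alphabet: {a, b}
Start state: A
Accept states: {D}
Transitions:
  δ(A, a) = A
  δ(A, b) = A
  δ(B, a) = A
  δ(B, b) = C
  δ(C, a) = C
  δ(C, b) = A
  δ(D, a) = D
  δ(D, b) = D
None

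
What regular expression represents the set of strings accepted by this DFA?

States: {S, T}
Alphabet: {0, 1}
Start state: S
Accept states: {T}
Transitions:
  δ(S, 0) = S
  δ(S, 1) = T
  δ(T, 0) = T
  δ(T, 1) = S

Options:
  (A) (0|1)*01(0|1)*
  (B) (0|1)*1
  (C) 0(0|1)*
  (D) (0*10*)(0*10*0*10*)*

Check each option against the DFA on short strings; one disagreement eliminates an option:
  (A) (0|1)*01(0|1)*: on '1' the DFA goes S → T and accepts (T ∈ Accept), but the regex does not match it → eliminate
  (B) (0|1)*1: on '10' the DFA goes S → T → T and accepts (T ∈ Accept), but the regex does not match it → eliminate
  (C) 0(0|1)*: on '0' the DFA goes S → S and rejects (S ∉ Accept), but the regex matches it → eliminate
  (D) (0*10*)(0*10*0*10*)*: agrees with the DFA on every string of length ≤ 6
Only (D) is consistent with the DFA.
(D) (0*10*)(0*10*0*10*)*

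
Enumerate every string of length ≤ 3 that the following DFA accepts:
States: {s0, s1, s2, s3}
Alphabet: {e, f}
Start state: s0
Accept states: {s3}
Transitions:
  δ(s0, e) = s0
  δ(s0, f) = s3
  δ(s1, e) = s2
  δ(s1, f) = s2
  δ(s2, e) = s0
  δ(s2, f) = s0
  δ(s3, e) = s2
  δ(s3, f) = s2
f, ef, eef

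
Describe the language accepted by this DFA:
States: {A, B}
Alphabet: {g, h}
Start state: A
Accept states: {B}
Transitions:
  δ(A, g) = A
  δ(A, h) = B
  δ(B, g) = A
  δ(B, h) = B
Testing a few strings:
  'gh' → accept
  'ghh' → accept
  'h' → accept
  'g' → reject
State roles: A=last symbol not h; B=last symbol is h
All strings over {g,h} ending with h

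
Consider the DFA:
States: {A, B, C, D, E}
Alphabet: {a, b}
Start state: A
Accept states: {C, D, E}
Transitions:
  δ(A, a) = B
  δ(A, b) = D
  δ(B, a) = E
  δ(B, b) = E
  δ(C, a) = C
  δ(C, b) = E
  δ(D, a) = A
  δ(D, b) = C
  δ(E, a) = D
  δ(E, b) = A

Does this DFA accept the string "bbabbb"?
Processing string "bbabbb":
  A --b--> D
  D --b--> C
  C --a--> C
  C --b--> E
  E --b--> A
  A --b--> D
Final state: D
Accept states: {C, D, E}
Yes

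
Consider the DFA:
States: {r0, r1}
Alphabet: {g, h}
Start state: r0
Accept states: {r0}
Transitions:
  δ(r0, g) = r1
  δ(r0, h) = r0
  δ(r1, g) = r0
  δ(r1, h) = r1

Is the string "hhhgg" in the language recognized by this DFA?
Processing string "hhhgg":
  r0 --h--> r0
  r0 --h--> r0
  r0 --h--> r0
  r0 --g--> r1
  r1 --g--> r0
Final state: r0
Accept states: {r0}
Yes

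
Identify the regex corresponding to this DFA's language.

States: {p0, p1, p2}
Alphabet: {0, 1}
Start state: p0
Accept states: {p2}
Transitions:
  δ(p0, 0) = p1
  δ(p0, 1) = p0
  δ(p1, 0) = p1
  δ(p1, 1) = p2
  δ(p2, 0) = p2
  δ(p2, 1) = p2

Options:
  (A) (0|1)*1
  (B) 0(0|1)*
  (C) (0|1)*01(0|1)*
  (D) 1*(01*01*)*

Check each option against the DFA on short strings; one disagreement eliminates an option:
  (A) (0|1)*1: on '1' the DFA goes p0 → p0 and rejects (p0 ∉ Accept), but the regex matches it → eliminate
  (B) 0(0|1)*: on '0' the DFA goes p0 → p1 and rejects (p1 ∉ Accept), but the regex matches it → eliminate
  (C) (0|1)*01(0|1)*: agrees with the DFA on every string of length ≤ 6
  (D) 1*(01*01*)*: on ε the DFA stays in p0 and rejects (p0 ∉ Accept), but the regex matches it → eliminate
Only (C) is consistent with the DFA.
(C) (0|1)*01(0|1)*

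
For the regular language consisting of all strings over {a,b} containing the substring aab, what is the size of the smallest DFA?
By Myhill–Nerode, count the distinguishable equivalence classes: 4 classes — one per longest suffix of the input that is a prefix of 'aab' (lengths 0 through 2), plus an absorbing 'already seen aab' class.
4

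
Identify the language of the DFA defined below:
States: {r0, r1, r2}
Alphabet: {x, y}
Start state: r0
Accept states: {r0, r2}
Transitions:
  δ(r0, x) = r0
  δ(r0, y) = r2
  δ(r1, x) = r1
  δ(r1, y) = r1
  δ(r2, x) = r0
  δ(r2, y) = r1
Testing a few strings:
  'xy' → accept
  'y' → accept
  'yyxy' → reject
  'yx' → accept
State roles: r0=last symbol not y (ok); r1=saw yy (dead); r2=last symbol y (ok)
All strings over {x,y} with no two consecutive y's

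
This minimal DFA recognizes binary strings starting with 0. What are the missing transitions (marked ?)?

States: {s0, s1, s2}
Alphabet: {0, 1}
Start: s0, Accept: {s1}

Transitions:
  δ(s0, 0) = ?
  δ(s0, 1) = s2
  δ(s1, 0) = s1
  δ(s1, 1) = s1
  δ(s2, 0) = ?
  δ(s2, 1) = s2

From the language and accept set, identify what each state tracks — s0: no input read; s1: started with 0; s2: started with 1 (dead).
Each missing δ(q, a) is the state matching the new tracked value after reading a.
δ(s0, 0) = s1; δ(s2, 0) = s2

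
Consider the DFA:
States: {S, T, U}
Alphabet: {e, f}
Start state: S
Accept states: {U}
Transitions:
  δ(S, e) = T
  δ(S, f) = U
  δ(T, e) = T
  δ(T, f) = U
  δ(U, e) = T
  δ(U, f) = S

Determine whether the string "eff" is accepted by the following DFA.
Processing string "eff":
  S --e--> T
  T --f--> U
  U --f--> S
Final state: S
Accept states: {U}
No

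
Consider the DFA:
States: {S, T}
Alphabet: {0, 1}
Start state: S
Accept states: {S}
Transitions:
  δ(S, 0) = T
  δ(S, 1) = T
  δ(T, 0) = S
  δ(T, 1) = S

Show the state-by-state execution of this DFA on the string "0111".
read '0': S → T
  read '1': T → S
  read '1': S → T
  read '1': T → S
S -> T -> S -> T -> S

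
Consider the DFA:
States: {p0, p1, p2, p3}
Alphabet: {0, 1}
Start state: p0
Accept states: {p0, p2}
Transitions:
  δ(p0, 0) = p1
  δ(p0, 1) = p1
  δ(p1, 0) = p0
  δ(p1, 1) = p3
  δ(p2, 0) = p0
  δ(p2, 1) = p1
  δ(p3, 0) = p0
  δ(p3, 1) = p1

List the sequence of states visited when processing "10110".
read '1': p0 → p1
  read '0': p1 → p0
  read '1': p0 → p1
  read '1': p1 → p3
  read '0': p3 → p0
p0 -> p1 -> p0 -> p1 -> p3 -> p0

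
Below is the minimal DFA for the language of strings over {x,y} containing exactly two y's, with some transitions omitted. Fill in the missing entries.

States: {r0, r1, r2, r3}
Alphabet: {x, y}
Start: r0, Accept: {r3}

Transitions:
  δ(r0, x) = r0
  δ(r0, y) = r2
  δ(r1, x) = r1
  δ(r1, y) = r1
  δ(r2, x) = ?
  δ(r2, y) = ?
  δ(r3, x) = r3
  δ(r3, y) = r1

From the language and accept set, identify what each state tracks — r0: zero y's; r1: ≥ three y's (dead); r2: one y; r3: two y's.
Each missing δ(q, a) is the state matching the new tracked value after reading a.
δ(r2, x) = r2; δ(r2, y) = r3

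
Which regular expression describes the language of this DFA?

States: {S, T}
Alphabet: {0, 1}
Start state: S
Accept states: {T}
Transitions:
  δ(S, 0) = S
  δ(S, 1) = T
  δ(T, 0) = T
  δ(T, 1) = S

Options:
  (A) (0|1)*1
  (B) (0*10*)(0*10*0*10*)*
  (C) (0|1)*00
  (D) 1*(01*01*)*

Check each option against the DFA on short strings; one disagreement eliminates an option:
  (A) (0|1)*1: on '10' the DFA goes S → T → T and accepts (T ∈ Accept), but the regex does not match it → eliminate
  (B) (0*10*)(0*10*0*10*)*: agrees with the DFA on every string of length ≤ 6
  (C) (0|1)*00: on '1' the DFA goes S → T and accepts (T ∈ Accept), but the regex does not match it → eliminate
  (D) 1*(01*01*)*: on ε the DFA stays in S and rejects (S ∉ Accept), but the regex matches it → eliminate
Only (B) is consistent with the DFA.
(B) (0*10*)(0*10*0*10*)*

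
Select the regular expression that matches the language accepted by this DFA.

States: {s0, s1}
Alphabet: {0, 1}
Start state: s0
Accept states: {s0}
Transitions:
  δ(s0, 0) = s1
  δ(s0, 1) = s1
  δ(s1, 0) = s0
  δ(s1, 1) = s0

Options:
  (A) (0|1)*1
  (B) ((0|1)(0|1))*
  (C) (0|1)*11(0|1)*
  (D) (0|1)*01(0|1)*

Check each option against the DFA on short strings; one disagreement eliminates an option:
  (A) (0|1)*1: on ε the DFA stays in s0 and accepts (s0 ∈ Accept), but the regex does not match it → eliminate
  (B) ((0|1)(0|1))*: agrees with the DFA on every string of length ≤ 6
  (C) (0|1)*11(0|1)*: on ε the DFA stays in s0 and accepts (s0 ∈ Accept), but the regex does not match it → eliminate
  (D) (0|1)*01(0|1)*: on ε the DFA stays in s0 and accepts (s0 ∈ Accept), but the regex does not match it → eliminate
Only (B) is consistent with the DFA.
(B) ((0|1)(0|1))*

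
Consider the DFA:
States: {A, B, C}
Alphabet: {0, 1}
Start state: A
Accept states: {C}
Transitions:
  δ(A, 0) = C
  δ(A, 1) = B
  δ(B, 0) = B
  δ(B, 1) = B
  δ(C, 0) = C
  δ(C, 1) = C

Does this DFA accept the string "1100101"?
Processing string "1100101":
  A --1--> B
  B --1--> B
  B --0--> B
  B --0--> B
  B --1--> B
  B --0--> B
  B --1--> B
Final state: B
Accept states: {C}
No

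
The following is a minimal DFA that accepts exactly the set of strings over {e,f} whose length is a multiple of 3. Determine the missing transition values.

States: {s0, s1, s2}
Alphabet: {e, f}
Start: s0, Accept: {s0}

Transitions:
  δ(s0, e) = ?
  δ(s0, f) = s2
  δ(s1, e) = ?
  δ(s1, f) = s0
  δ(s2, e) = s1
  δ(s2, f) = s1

From the language and accept set, identify what each state tracks — s0: length ≡ 0 (mod 3); s1: length ≡ 2 (mod 3); s2: length ≡ 1 (mod 3).
Each missing δ(q, a) is the state matching the new tracked value after reading a.
δ(s0, e) = s2; δ(s1, e) = s0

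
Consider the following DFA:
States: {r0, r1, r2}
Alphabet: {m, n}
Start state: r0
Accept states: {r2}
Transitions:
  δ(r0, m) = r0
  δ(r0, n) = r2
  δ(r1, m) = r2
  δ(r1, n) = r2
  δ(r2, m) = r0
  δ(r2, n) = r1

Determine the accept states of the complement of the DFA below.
Complement accept states = All states \ Original accept states
= {r0, r1, r2} \ {r2}
{r0, r1}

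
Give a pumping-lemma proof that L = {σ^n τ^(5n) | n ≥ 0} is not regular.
Assume L is regular with pumping length p. Idea: pumping the σ-block breaks the 1:5 ratio.
Choose s = σ^p τ^(5p) (length 6p ≥ p). By the pumping lemma, s = xyz with |xy| ≤ p, |y| > 0, so y = σ^k with k ≥ 1. Then xy²z = σ^(p+k) τ^(5p). For this to be in L we would need 5p = 5(p+k), i.e. 5k = 0, contradicting k ≥ 1. So xy²z ∉ L.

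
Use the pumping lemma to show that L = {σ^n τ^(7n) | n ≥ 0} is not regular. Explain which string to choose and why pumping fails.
Assume L is regular with pumping length p. Idea: pumping the σ-block breaks the 1:7 ratio.
Choose s = σ^p τ^(7p) (length 8p ≥ p). By the pumping lemma, s = xyz with |xy| ≤ p, |y| > 0, so y = σ^k with k ≥ 1. Then xy²z = σ^(p+k) τ^(7p). For this to be in L we would need 7p = 7(p+k), i.e. 7k = 0, contradicting k ≥ 1. So xy²z ∉ L.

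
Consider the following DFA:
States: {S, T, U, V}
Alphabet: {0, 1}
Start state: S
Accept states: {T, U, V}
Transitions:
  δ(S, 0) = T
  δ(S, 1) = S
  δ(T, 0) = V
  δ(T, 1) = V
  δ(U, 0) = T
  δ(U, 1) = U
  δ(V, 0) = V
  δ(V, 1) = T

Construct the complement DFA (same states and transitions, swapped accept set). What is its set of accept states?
Complement accept states = All states \ Original accept states
= {S, T, U, V} \ {T, U, V}
{S}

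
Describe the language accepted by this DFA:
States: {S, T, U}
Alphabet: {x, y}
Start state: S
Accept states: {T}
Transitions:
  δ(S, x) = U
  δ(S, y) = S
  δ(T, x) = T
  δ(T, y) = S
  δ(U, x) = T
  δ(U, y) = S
Testing a few strings:
  'yxy' → reject
  'x' → reject
  'yyy' → reject
  'y' → reject
State roles: S=last symbol not x; T=two trailing x's; U=one trailing x
All strings over {x,y} ending with xx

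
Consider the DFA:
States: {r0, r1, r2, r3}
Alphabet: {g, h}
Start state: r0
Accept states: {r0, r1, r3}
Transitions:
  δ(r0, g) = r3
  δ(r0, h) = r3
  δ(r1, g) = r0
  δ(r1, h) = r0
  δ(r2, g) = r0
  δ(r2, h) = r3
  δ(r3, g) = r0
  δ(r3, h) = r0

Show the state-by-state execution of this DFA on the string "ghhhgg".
read 'g': r0 → r3
  read 'h': r3 → r0
  read 'h': r0 → r3
  read 'h': r3 → r0
  read 'g': r0 → r3
  read 'g': r3 → r0
r0 -> r3 -> r0 -> r3 -> r0 -> r3 -> r0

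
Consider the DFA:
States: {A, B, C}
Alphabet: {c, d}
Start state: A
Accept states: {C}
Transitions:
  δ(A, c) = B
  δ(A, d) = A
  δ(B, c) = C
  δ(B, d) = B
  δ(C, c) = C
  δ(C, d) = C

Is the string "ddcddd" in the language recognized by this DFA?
Processing string "ddcddd":
  A --d--> A
  A --d--> A
  A --c--> B
  B --d--> B
  B --d--> B
  B --d--> B
Final state: B
Accept states: {C}
No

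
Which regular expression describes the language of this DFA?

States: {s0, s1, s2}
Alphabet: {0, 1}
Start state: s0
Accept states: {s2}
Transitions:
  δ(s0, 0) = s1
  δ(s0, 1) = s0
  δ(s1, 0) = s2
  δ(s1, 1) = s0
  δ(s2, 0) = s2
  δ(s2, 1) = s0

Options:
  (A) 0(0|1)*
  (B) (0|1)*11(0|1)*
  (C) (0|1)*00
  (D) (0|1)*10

Check each option against the DFA on short strings; one disagreement eliminates an option:
  (A) 0(0|1)*: on '0' the DFA goes s0 → s1 and rejects (s1 ∉ Accept), but the regex matches it → eliminate
  (B) (0|1)*11(0|1)*: on '00' the DFA goes s0 → s1 → s2 and accepts (s2 ∈ Accept), but the regex does not match it → eliminate
  (C) (0|1)*00: agrees with the DFA on every string of length ≤ 6
  (D) (0|1)*10: on '00' the DFA goes s0 → s1 → s2 and accepts (s2 ∈ Accept), but the regex does not match it → eliminate
Only (C) is consistent with the DFA.
(C) (0|1)*00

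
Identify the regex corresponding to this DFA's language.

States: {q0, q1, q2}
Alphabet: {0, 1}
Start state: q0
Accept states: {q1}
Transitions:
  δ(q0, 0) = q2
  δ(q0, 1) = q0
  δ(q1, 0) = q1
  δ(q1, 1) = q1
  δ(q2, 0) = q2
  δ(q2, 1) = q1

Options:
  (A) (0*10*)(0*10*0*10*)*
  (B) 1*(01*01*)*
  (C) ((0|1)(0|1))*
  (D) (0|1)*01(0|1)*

Check each option against the DFA on short strings; one disagreement eliminates an option:
  (A) (0*10*)(0*10*0*10*)*: on '1' the DFA goes q0 → q0 and rejects (q0 ∉ Accept), but the regex matches it → eliminate
  (B) 1*(01*01*)*: on ε the DFA stays in q0 and rejects (q0 ∉ Accept), but the regex matches it → eliminate
  (C) ((0|1)(0|1))*: on ε the DFA stays in q0 and rejects (q0 ∉ Accept), but the regex matches it → eliminate
  (D) (0|1)*01(0|1)*: agrees with the DFA on every string of length ≤ 6
Only (D) is consistent with the DFA.
(D) (0|1)*01(0|1)*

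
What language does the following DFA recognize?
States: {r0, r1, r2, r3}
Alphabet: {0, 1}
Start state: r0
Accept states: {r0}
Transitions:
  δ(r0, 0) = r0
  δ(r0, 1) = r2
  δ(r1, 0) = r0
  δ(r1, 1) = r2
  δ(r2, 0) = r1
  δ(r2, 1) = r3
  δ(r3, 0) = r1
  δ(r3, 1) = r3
Testing a few strings:
  '1' → reject
  '001' → reject
  '0101' → reject
  '0' → accept
State roles: r0=value ≡ 0 (mod 4); r1=value ≡ 2 (mod 4); r2=value ≡ 1 (mod 4); r3=value ≡ 3 (mod 4)
All binary strings representing a multiple of 4 (read in base 2; leading zeros allowed and ε counts as 0)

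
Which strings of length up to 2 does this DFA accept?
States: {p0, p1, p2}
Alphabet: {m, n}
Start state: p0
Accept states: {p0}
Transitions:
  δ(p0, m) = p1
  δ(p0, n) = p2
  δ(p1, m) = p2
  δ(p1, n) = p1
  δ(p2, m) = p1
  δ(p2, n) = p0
ε, nn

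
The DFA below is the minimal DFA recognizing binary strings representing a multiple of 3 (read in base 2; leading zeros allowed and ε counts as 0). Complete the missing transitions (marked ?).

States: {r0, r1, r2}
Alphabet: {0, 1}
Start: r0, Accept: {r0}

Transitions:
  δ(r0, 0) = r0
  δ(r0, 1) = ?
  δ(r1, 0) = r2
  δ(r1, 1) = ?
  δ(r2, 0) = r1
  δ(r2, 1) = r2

From the language and accept set, identify what each state tracks — r0: value ≡ 0 (mod 3); r1: value ≡ 1 (mod 3); r2: value ≡ 2 (mod 3).
Each missing δ(q, a) is the state matching the new tracked value after reading a.
δ(r0, 1) = r1; δ(r1, 1) = r0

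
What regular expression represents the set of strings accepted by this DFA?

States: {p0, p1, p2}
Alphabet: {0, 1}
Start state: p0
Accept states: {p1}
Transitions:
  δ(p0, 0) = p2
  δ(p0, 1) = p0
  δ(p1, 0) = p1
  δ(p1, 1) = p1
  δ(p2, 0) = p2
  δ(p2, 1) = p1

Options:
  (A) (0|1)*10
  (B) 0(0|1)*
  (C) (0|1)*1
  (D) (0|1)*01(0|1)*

Check each option against the DFA on short strings; one disagreement eliminates an option:
  (A) (0|1)*10: on '01' the DFA goes p0 → p2 → p1 and accepts (p1 ∈ Accept), but the regex does not match it → eliminate
  (B) 0(0|1)*: on '0' the DFA goes p0 → p2 and rejects (p2 ∉ Accept), but the regex matches it → eliminate
  (C) (0|1)*1: on '1' the DFA goes p0 → p0 and rejects (p0 ∉ Accept), but the regex matches it → eliminate
  (D) (0|1)*01(0|1)*: agrees with the DFA on every string of length ≤ 6
Only (D) is consistent with the DFA.
(D) (0|1)*01(0|1)*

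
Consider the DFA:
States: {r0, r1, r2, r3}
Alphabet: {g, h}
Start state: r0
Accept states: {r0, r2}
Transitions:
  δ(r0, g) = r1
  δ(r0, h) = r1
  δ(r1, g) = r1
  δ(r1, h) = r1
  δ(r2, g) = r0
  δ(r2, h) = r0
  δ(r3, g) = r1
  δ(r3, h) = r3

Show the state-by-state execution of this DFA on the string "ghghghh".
read 'g': r0 → r1
  read 'h': r1 → r1
  read 'g': r1 → r1
  read 'h': r1 → r1
  read 'g': r1 → r1
  read 'h': r1 → r1
  read 'h': r1 → r1
r0 -> r1 -> r1 -> r1 -> r1 -> r1 -> r1 -> r1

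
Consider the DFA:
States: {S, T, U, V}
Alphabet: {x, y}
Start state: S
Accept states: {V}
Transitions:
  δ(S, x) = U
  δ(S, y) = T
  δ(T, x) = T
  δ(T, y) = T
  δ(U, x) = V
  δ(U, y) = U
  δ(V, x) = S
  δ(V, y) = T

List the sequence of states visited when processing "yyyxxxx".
read 'y': S → T
  read 'y': T → T
  read 'y': T → T
  read 'x': T → T
  read 'x': T → T
  read 'x': T → T
  read 'x': T → T
S -> T -> T -> T -> T -> T -> T -> T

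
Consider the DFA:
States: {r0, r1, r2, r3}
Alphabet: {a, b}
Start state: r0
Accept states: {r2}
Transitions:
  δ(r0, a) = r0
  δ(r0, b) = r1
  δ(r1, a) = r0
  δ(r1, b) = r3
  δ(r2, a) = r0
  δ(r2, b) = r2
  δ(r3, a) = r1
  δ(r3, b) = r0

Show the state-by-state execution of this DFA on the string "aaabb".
read 'a': r0 → r0
  read 'a': r0 → r0
  read 'a': r0 → r0
  read 'b': r0 → r1
  read 'b': r1 → r3
r0 -> r0 -> r0 -> r0 -> r1 -> r3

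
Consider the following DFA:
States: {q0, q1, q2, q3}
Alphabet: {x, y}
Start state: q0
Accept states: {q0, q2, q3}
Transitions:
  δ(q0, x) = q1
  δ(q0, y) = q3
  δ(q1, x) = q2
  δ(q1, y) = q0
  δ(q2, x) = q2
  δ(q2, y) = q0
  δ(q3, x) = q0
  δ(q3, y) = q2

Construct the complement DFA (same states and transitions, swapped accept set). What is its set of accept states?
Complement accept states = All states \ Original accept states
= {q0, q1, q2, q3} \ {q0, q2, q3}
{q1}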